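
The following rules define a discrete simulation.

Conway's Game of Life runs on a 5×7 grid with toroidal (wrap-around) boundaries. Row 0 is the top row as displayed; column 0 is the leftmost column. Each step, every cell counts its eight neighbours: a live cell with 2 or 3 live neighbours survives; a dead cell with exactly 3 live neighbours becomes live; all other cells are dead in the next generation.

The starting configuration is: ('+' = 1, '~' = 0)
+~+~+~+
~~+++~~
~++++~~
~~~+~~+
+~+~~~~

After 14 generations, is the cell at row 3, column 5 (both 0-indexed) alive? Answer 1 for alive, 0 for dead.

0

t=0: +~+~+~+
~~+++~~
~++++~~
~~~+~~+
+~+~~~~
t=1: +~+~+++
+~~~~~~
~+~~~+~
+~~~+~~
+~+~~+~
t=2: +~~+++~
+~~~+~~
++~~~~+
+~~~++~
+~~~~~~
t=3: ++~+++~
~~~++~~
~+~~+~~
~~~~~+~
++~+~~~
t=4: ++~~~++
++~~~~~
~~~+++~
+++~+~~
++~+~+~
t=5: ~~~~++~
~++~~~~
~~~++++
+~~~~~~
~~~+~+~
t=6: ~~++++~
~~+~~~+
+++++++
~~~+~~~
~~~~~++
t=7: ~~+++~~
~~~~~~~
++~~+++
~+~+~~~
~~+~~++
t=8: ~~++++~
+++~~~+
+++~+++
~+~+~~~
~+~~~+~
t=9: ~~~+++~
~~~~~~~
~~~~++~
~~~+~~~
~+~~~+~
t=10: ~~~~++~
~~~+~~~
~~~~+~~
~~~~~+~
~~++~+~
t=11: ~~+~~+~
~~~+~+~
~~~~+~~
~~~+~+~
~~~+~++
t=12: ~~++~+~
~~~+~+~
~~~+~+~
~~~+~++
~~++~++
t=13: ~~~~~+~
~~~+~++
~~++~+~
~~~+~~~
~~~~~~~
t=14: ~~~~+++
~~++~++
~~++~++
~~+++~~
~~~~~~~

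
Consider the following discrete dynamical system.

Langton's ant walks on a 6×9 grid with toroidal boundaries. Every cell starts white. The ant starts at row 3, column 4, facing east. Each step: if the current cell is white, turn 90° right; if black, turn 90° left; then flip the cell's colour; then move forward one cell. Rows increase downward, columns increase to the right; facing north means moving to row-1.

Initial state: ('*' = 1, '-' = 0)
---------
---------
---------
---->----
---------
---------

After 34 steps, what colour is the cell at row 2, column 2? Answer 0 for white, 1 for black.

1

t=0: ---------
---------
---------
---->----
---------
---------
t=1: ---------
---------
---------
----*----
----v----
---------
t=2: ---------
---------
---------
----*----
---<*----
---------
t=3: ---------
---------
---------
---^*----
---**----
---------
t=4: ---------
---------
---------
---*>----
---**----
---------
t=5: ---------
---------
----^----
---*-----
---**----
---------
t=6: ---------
---------
----*>---
---*-----
---**----
---------
t=7: ---------
---------
----**---
---*-v---
---**----
---------
t=8: ---------
---------
----**---
---*<*---
---**----
---------
t=9: ---------
---------
----^*---
---***---
---**----
---------
t=10: ---------
---------
---<-*---
---***---
---**----
---------
t=11: ---------
---^-----
---*-*---
---***---
---**----
---------
t=12: ---------
---*>----
---*-*---
---***---
---**----
---------
t=13: ---------
---**----
---*v*---
---***---
---**----
---------
t=14: ---------
---**----
---<**---
---***---
---**----
---------
t=15: ---------
---**----
----**---
---v**---
---**----
---------
t=16: ---------
---**----
----**---
---->*---
---**----
---------
t=17: ---------
---**----
----^*---
-----*---
---**----
---------
t=18: ---------
---**----
---<-*---
-----*---
---**----
---------
t=19: ---------
---^*----
---*-*---
-----*---
---**----
---------
t=20: ---------
--<-*----
---*-*---
-----*---
---**----
---------
t=21: --^------
--*-*----
---*-*---
-----*---
---**----
---------
t=22: --*>-----
--*-*----
---*-*---
-----*---
---**----
---------
t=23: --**-----
--*v*----
---*-*---
-----*---
---**----
---------
t=24: --**-----
--<**----
---*-*---
-----*---
---**----
---------
t=25: --**-----
---**----
--v*-*---
-----*---
---**----
---------
t=26: --**-----
---**----
-<**-*---
-----*---
---**----
---------
t=27: --**-----
-^-**----
-***-*---
-----*---
---**----
---------
t=28: --**-----
-*>**----
-***-*---
-----*---
---**----
---------
t=29: --**-----
-****----
-*v*-*---
-----*---
---**----
---------
t=30: --**-----
-****----
-*->-*---
-----*---
---**----
---------
t=31: --**-----
-**^*----
-*---*---
-----*---
---**----
---------
t=32: --**-----
-*<-*----
-*---*---
-----*---
---**----
---------
t=33: --**-----
-*--*----
-*v--*---
-----*---
---**----
---------
t=34: --**-----
-*--*----
-<*--*---
-----*---
---**----
---------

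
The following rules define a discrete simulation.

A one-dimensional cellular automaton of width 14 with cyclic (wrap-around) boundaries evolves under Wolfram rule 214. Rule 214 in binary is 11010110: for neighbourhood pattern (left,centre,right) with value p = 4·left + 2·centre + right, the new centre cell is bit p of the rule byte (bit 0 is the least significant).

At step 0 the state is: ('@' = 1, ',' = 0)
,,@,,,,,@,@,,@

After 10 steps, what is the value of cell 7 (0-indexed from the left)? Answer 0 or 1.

1

t=0: ,,@,,,,,@,@,,@
t=1: @@@@,,,@@,@@@@
t=2: @@@@@,@,@,,@@@
t=3: @@@@@,@,@@@,@@
t=4: @@@@@,@,,@@,,@
t=5: @@@@@,@@@,@@@,
t=6: ,@@@@,,@@,,@@,
t=7: @,@@@@@,@@@,@@
t=8: @,,@@@@,,@@,,@
t=9: @@@,@@@@@,@@@,
t=10: ,@@,,@@@@,,@@,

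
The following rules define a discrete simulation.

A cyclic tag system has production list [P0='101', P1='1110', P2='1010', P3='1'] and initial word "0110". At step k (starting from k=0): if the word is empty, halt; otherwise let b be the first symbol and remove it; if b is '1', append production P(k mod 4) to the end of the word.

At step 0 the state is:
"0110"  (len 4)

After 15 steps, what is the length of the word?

gen 0: "0110"  (len 4)
gen 1: "110"  (len 3)
gen 2: "101110"  (len 6)
gen 3: "011101010"  (len 9)
gen 4: "11101010"  (len 8)
gen 5: "1101010101"  (len 10)
gen 6: "1010101011110"  (len 13)
gen 7: "0101010111101010"  (len 16)
gen 8: "101010111101010"  (len 15)
gen 9: "01010111101010101"  (len 17)
gen 10: "1010111101010101"  (len 16)
gen 11: "0101111010101011010"  (len 19)
gen 12: "101111010101011010"  (len 18)
gen 13: "01111010101011010101"  (len 20)
gen 14: "1111010101011010101"  (len 19)
gen 15: "1110101010110101011010"  (len 22)

22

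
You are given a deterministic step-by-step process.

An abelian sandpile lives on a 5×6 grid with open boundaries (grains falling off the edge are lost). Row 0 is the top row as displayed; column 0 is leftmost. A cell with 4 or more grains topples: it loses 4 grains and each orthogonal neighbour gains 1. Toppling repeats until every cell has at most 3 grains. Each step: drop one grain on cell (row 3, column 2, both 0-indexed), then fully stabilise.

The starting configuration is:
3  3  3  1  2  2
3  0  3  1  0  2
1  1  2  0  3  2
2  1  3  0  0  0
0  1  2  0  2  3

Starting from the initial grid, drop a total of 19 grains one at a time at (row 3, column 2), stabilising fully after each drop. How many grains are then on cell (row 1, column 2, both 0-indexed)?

k=0  3  3  3  1  2  2
3  0  3  1  0  2
1  1  2  0  3  2
2  1  3  0  0  0
0  1  2  0  2  3
k=1  3  3  3  1  2  2
3  0  3  1  0  2
1  1  3  0  3  2
2  2  0  1  0  0
0  1  3  0  2  3
k=2  3  3  3  1  2  2
3  0  3  1  0  2
1  1  3  0  3  2
2  2  1  1  0  0
0  1  3  0  2  3
k=3  3  3  3  1  2  2
3  0  3  1  0  2
1  1  3  0  3  2
2  2  2  1  0  0
0  1  3  0  2  3
k=4  3  3  3  1  2  2
3  0  3  1  0  2
1  1  3  0  3  2
2  2  3  1  0  0
0  1  3  0  2  3
k=5  1  1  1  2  2  2
0  3  1  2  0  2
2  2  1  1  3  2
2  3  2  2  0  0
0  2  0  1  2  3
k=6  1  1  1  2  2  2
0  3  1  2  0  2
2  2  1  1  3  2
2  3  3  2  0  0
0  2  0  1  2  3
k=7  1  1  1  2  2  2
0  3  1  2  0  2
2  3  2  1  3  2
3  0  1  3  0  0
0  3  1  1  2  3
k=8  1  1  1  2  2  2
0  3  1  2  0  2
2  3  2  1  3  2
3  0  2  3  0  0
0  3  1  1  2  3
k=9  1  1  1  2  2  2
0  3  1  2  0  2
2  3  2  1  3  2
3  0  3  3  0  0
0  3  1  1  2  3
k=10  1  1  1  2  2  2
0  3  1  2  0  2
2  3  3  2  3  2
3  1  1  0  1  0
0  3  2  2  2  3
k=11  1  1  1  2  2  2
0  3  1  2  0  2
2  3  3  2  3  2
3  1  2  0  1  0
0  3  2  2  2  3
k=12  1  1  1  2  2  2
0  3  1  2  0  2
2  3  3  2  3  2
3  1  3  0  1  0
0  3  2  2  2  3
k=13  1  2  1  2  2  2
1  0  3  2  0  2
3  1  1  3  3  2
3  3  1  1  1  0
0  3  3  2  2  3
k=14  1  2  1  2  2  2
1  0  3  2  0  2
3  1  1  3  3  2
3  3  2  1  1  0
0  3  3  2  2  3
k=15  1  2  1  2  2  2
1  0  3  2  0  2
3  1  1  3  3  2
3  3  3  1  1  0
0  3  3  2  2  3
k=16  1  2  1  2  2  2
2  0  3  2  0  2
0  3  2  3  3  2
1  2  2  2  1  0
2  1  1  3  2  3
k=17  1  2  1  2  2  2
2  0  3  2  0  2
0  3  2  3  3  2
1  2  3  2  1  0
2  1  1  3  2  3
k=18  1  2  1  2  2  2
2  0  3  2  0  2
0  3  3  3  3  2
1  3  0  3  1  0
2  1  2  3  2  3
k=19  1  2  1  2  2  2
2  0  3  2  0  2
0  3  3  3  3  2
1  3  1  3  1  0
2  1  2  3  2  3

3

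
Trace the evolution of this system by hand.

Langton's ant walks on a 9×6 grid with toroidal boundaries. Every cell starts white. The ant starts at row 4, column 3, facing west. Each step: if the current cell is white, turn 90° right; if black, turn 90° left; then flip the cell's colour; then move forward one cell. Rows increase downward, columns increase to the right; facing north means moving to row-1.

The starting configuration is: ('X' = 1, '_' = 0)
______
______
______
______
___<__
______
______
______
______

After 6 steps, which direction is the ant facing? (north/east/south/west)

west

step 0: ______
______
______
______
___<__
______
______
______
______
step 1: ______
______
______
___^__
___X__
______
______
______
______
step 2: ______
______
______
___X>_
___X__
______
______
______
______
step 3: ______
______
______
___XX_
___Xv_
______
______
______
______
step 4: ______
______
______
___XX_
___<X_
______
______
______
______
step 5: ______
______
______
___XX_
____X_
___v__
______
______
______
step 6: ______
______
______
___XX_
____X_
__<X__
______
______
______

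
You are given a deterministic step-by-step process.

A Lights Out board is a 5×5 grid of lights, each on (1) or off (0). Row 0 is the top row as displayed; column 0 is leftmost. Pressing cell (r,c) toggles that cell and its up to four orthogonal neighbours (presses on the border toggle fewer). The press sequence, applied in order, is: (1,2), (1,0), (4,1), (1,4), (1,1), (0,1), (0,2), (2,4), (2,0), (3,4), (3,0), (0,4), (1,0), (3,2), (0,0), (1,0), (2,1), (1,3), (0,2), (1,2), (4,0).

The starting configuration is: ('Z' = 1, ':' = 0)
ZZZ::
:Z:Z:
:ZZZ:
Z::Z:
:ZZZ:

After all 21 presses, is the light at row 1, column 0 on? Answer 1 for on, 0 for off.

0) ZZZ::
:Z:Z:
:ZZZ:
Z::Z:
:ZZZ:
1) ZZ:::
::Z::
:Z:Z:
Z::Z:
:ZZZ:
2) :Z:::
ZZZ::
ZZ:Z:
Z::Z:
:ZZZ:
3) :Z:::
ZZZ::
ZZ:Z:
ZZ:Z:
Z::Z:
4) :Z::Z
ZZZZZ
ZZ:ZZ
ZZ:Z:
Z::Z:
5) ::::Z
:::ZZ
Z::ZZ
ZZ:Z:
Z::Z:
6) ZZZ:Z
:Z:ZZ
Z::ZZ
ZZ:Z:
Z::Z:
7) Z::ZZ
:ZZZZ
Z::ZZ
ZZ:Z:
Z::Z:
8) Z::ZZ
:ZZZ:
Z::::
ZZ:ZZ
Z::Z:
9) Z::ZZ
ZZZZ:
:Z:::
:Z:ZZ
Z::Z:
10) Z::ZZ
ZZZZ:
:Z::Z
:Z:::
Z::ZZ
11) Z::ZZ
ZZZZ:
ZZ::Z
Z::::
:::ZZ
12) Z::::
ZZZZZ
ZZ::Z
Z::::
:::ZZ
13) :::::
::ZZZ
:Z::Z
Z::::
:::ZZ
14) :::::
::ZZZ
:ZZ:Z
ZZZZ:
::ZZZ
15) ZZ:::
Z:ZZZ
:ZZ:Z
ZZZZ:
::ZZZ
16) :Z:::
:ZZZZ
ZZZ:Z
ZZZZ:
::ZZZ
17) :Z:::
::ZZZ
::::Z
Z:ZZ:
::ZZZ
18) :Z:Z:
:::::
:::ZZ
Z:ZZ:
::ZZZ
19) ::Z::
::Z::
:::ZZ
Z:ZZ:
::ZZZ
20) :::::
:Z:Z:
::ZZZ
Z:ZZ:
::ZZZ
21) :::::
:Z:Z:
::ZZZ
::ZZ:
ZZZZZ

0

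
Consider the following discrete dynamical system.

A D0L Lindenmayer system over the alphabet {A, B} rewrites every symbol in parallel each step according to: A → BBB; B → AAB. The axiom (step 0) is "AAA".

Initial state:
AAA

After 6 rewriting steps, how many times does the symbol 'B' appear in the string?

1197

gen 0: AAA
gen 1: BBBBBBBBB
gen 2: AABAABAABAABAABAABAABAABAAB
gen 3: BBBBBBAABBBBBBBAABBBBBBBAABBBBBBBAABBBBBBBAABBBBBBBAABBBBBBBAABBBBBBBAABBBBBBBAAB
gen 4: AABAABAABAABAABAABBBBBBBAABAABAABAABAABAABAABBBBBBBAABAABA…BAABAABAABAABAABAABAABBBBBBBAABAABAABAABAABAABAABBBBBBBAAB  (len 243)
gen 5: BBBBBBAABBBBBBBAABBBBBBBAABBBBBBBAABBBBBBBAABBBBBBBAABAABA…BAABBBBBBBAABBBBBBBAABBBBBBBAABAABAABAABAABAABAABBBBBBBAAB  (len 729)
gen 6: AABAABAABAABAABAABBBBBBBAABAABAABAABAABAABAABBBBBBBAABAABA…BAABBBBBBBAABBBBBBBAABBBBBBBAABAABAABAABAABAABAABBBBBBBAAB  (len 2187)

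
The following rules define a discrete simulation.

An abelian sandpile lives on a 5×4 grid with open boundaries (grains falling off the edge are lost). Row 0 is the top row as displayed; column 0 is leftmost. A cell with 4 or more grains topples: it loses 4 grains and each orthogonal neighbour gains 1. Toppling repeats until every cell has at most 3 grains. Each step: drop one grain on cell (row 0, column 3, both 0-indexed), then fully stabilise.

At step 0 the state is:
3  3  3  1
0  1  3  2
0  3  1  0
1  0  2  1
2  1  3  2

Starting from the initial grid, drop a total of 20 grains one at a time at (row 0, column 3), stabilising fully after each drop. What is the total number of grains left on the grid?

[0] 3  3  3  1
0  1  3  2
0  3  1  0
1  0  2  1
2  1  3  2
[1] 3  3  3  2
0  1  3  2
0  3  1  0
1  0  2  1
2  1  3  2
[2] 3  3  3  3
0  1  3  2
0  3  1  0
1  0  2  1
2  1  3  2
[3] 0  1  2  2
1  3  1  0
0  3  2  1
1  0  2  1
2  1  3  2
[4] 0  1  2  3
1  3  1  0
0  3  2  1
1  0  2  1
2  1  3  2
[5] 0  1  3  0
1  3  1  1
0  3  2  1
1  0  2  1
2  1  3  2
[6] 0  1  3  1
1  3  1  1
0  3  2  1
1  0  2  1
2  1  3  2
[7] 0  1  3  2
1  3  1  1
0  3  2  1
1  0  2  1
2  1  3  2
[8] 0  1  3  3
1  3  1  1
0  3  2  1
1  0  2  1
2  1  3  2
[9] 0  2  0  1
1  3  2  2
0  3  2  1
1  0  2  1
2  1  3  2
[10] 0  2  0  2
1  3  2  2
0  3  2  1
1  0  2  1
2  1  3  2
[11] 0  2  0  3
1  3  2  2
0  3  2  1
1  0  2  1
2  1  3  2
[12] 0  2  1  0
1  3  2  3
0  3  2  1
1  0  2  1
2  1  3  2
[13] 0  2  1  1
1  3  2  3
0  3  2  1
1  0  2  1
2  1  3  2
[14] 0  2  1  2
1  3  2  3
0  3  2  1
1  0  2  1
2  1  3  2
[15] 0  2  1  3
1  3  2  3
0  3  2  1
1  0  2  1
2  1  3  2
[16] 0  2  2  1
1  3  3  0
0  3  2  2
1  0  2  1
2  1  3  2
[17] 0  2  2  2
1  3  3  0
0  3  2  2
1  0  2  1
2  1  3  2
[18] 0  2  2  3
1  3  3  0
0  3  2  2
1  0  2  1
2  1  3  2
[19] 0  2  3  0
1  3  3  1
0  3  2  2
1  0  2  1
2  1  3  2
[20] 0  2  3  1
1  3  3  1
0  3  2  2
1  0  2  1
2  1  3  2

33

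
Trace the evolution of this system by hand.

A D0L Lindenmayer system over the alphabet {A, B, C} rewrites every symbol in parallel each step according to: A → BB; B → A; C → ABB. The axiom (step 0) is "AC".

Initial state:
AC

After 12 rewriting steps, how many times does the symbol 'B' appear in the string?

64

t=0: AC
t=1: BBABB
t=2: AABBAA
t=3: BBBBAABBBB
t=4: AAAABBBBAAAA
t=5: BBBBBBBBAAAABBBBBBBB
t=6: AAAAAAAABBBBBBBBAAAAAAAA
t=7: BBBBBBBBBBBBBBBBAAAAAAAABBBBBBBBBBBBBBBB
t=8: AAAAAAAAAAAAAAAABBBBBBBBBBBBBBBBAAAAAAAAAAAAAAAA
t=9: BBBBBBBBBBBBBBBBBBBBBBBBBBBBBBBBAAAAAAAAAAAAAAAABBBBBBBBBBBBBBBBBBBBBBBBBBBBBBBB
t=10: AAAAAAAAAAAAAAAAAAAAAAAAAAAAAAAABBBBBBBBBBBBBBBBBBBBBBBBBBBBBBBBAAAAAAAAAAAAAAAAAAAAAAAAAAAAAAAA
t=11: BBBBBBBBBBBBBBBBBBBBBBBBBBBBBBBBBBBBBBBBBBBBBBBBBBBBBBBBBB…BBBBBBBBBBBBBBBBBBBBBBBBBBBBBBBBBBBBBBBBBBBBBBBBBBBBBBBBBB  (len 160)
t=12: AAAAAAAAAAAAAAAAAAAAAAAAAAAAAAAAAAAAAAAAAAAAAAAAAAAAAAAAAA…AAAAAAAAAAAAAAAAAAAAAAAAAAAAAAAAAAAAAAAAAAAAAAAAAAAAAAAAAA  (len 192)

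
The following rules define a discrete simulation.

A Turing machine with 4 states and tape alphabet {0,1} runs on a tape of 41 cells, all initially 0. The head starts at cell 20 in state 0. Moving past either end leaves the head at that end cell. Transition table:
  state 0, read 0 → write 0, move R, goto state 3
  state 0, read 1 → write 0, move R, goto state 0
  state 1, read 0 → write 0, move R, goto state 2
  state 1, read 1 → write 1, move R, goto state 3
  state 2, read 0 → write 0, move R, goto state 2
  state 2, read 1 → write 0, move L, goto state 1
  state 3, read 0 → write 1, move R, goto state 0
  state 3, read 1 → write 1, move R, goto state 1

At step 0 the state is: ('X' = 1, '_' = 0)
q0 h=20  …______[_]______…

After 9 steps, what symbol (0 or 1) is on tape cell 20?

gen 0: q0 h=20  …______[_]______…
gen 1: q3 h=21  …______[_]______…
gen 2: q0 h=22  …_____X[_]______…
gen 3: q3 h=23  …____X_[_]______…
gen 4: q0 h=24  …___X_X[_]______…
gen 5: q3 h=25  …__X_X_[_]______…
gen 6: q0 h=26  …_X_X_X[_]______…
gen 7: q3 h=27  …X_X_X_[_]______…
gen 8: q0 h=28  …_X_X_X[_]______…
gen 9: q3 h=29  …X_X_X_[_]______…

0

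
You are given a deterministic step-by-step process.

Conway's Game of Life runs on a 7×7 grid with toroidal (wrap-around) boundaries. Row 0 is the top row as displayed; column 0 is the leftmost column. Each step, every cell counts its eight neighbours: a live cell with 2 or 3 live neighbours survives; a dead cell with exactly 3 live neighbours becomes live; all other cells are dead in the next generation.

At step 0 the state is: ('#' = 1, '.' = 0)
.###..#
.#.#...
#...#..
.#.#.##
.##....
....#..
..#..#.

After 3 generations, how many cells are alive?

1

[0] .###..#
.#.#...
#...#..
.#.#.##
.##....
....#..
..#..#.
[1] ##.##..
.#.##..
##.####
.#.####
######.
.###...
.##.##.
[2] #......
.......
.#.....
.......
.......
......#
.....#.
[3] .......
.......
.......
.......
.......
.......
......#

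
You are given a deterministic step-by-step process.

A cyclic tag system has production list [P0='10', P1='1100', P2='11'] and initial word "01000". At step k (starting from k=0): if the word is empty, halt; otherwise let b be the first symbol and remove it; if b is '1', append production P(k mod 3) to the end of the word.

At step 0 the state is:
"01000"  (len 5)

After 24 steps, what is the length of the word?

19

[0] "01000"  (len 5)
[1] "1000"  (len 4)
[2] "0001100"  (len 7)
[3] "001100"  (len 6)
[4] "01100"  (len 5)
[5] "1100"  (len 4)
[6] "10011"  (len 5)
[7] "001110"  (len 6)
[8] "01110"  (len 5)
[9] "1110"  (len 4)
[10] "11010"  (len 5)
[11] "10101100"  (len 8)
[12] "010110011"  (len 9)
[13] "10110011"  (len 8)
[14] "01100111100"  (len 11)
[15] "1100111100"  (len 10)
[16] "10011110010"  (len 11)
[17] "00111100101100"  (len 14)
[18] "0111100101100"  (len 13)
[19] "111100101100"  (len 12)
[20] "111001011001100"  (len 15)
[21] "1100101100110011"  (len 16)
[22] "10010110011001110"  (len 17)
[23] "00101100110011101100"  (len 20)
[24] "0101100110011101100"  (len 19)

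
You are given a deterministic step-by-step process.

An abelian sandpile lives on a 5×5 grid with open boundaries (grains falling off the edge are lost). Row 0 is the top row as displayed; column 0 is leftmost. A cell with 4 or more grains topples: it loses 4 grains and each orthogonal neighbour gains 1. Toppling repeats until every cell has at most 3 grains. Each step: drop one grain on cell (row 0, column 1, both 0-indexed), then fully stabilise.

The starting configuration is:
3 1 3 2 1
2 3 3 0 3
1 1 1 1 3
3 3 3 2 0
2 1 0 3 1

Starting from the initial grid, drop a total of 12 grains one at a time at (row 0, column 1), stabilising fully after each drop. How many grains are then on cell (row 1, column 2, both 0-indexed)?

[0] 3 1 3 2 1
2 3 3 0 3
1 1 1 1 3
3 3 3 2 0
2 1 0 3 1
[1] 3 2 3 2 1
2 3 3 0 3
1 1 1 1 3
3 3 3 2 0
2 1 0 3 1
[2] 3 3 3 2 1
2 3 3 0 3
1 1 1 1 3
3 3 3 2 0
2 1 0 3 1
[3] 1 3 1 3 1
0 2 1 1 3
2 2 2 1 3
3 3 3 2 0
2 1 0 3 1
[4] 2 0 2 3 1
0 3 1 1 3
2 2 2 1 3
3 3 3 2 0
2 1 0 3 1
[5] 2 1 2 3 1
0 3 1 1 3
2 2 2 1 3
3 3 3 2 0
2 1 0 3 1
[6] 2 2 2 3 1
0 3 1 1 3
2 2 2 1 3
3 3 3 2 0
2 1 0 3 1
[7] 2 3 2 3 1
0 3 1 1 3
2 2 2 1 3
3 3 3 2 0
2 1 0 3 1
[8] 3 1 3 3 1
1 0 2 1 3
2 3 2 1 3
3 3 3 2 0
2 1 0 3 1
[9] 3 2 3 3 1
1 0 2 1 3
2 3 2 1 3
3 3 3 2 0
2 1 0 3 1
[10] 3 3 3 3 1
1 0 2 1 3
2 3 2 1 3
3 3 3 2 0
2 1 0 3 1
[11] 0 2 1 0 2
2 1 3 2 3
2 3 2 1 3
3 3 3 2 0
2 1 0 3 1
[12] 0 3 1 0 2
2 1 3 2 3
2 3 2 1 3
3 3 3 2 0
2 1 0 3 1

3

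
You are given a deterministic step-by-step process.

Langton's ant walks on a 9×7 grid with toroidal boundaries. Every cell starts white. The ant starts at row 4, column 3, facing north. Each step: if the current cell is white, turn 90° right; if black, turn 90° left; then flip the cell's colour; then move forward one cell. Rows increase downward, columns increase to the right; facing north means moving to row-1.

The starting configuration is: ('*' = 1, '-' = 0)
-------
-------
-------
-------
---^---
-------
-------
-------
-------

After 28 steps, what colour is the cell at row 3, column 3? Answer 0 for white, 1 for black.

1

t=0: -------
-------
-------
-------
---^---
-------
-------
-------
-------
t=1: -------
-------
-------
-------
---*>--
-------
-------
-------
-------
t=2: -------
-------
-------
-------
---**--
----v--
-------
-------
-------
t=3: -------
-------
-------
-------
---**--
---<*--
-------
-------
-------
t=4: -------
-------
-------
-------
---^*--
---**--
-------
-------
-------
t=5: -------
-------
-------
-------
--<-*--
---**--
-------
-------
-------
t=6: -------
-------
-------
--^----
--*-*--
---**--
-------
-------
-------
t=7: -------
-------
-------
--*>---
--*-*--
---**--
-------
-------
-------
t=8: -------
-------
-------
--**---
--*v*--
---**--
-------
-------
-------
t=9: -------
-------
-------
--**---
--<**--
---**--
-------
-------
-------
t=10: -------
-------
-------
--**---
---**--
--v**--
-------
-------
-------
t=11: -------
-------
-------
--**---
---**--
-<***--
-------
-------
-------
t=12: -------
-------
-------
--**---
-^-**--
-****--
-------
-------
-------
t=13: -------
-------
-------
--**---
-*>**--
-****--
-------
-------
-------
t=14: -------
-------
-------
--**---
-****--
-*v**--
-------
-------
-------
t=15: -------
-------
-------
--**---
-****--
-*->*--
-------
-------
-------
t=16: -------
-------
-------
--**---
-**^*--
-*--*--
-------
-------
-------
t=17: -------
-------
-------
--**---
-*<-*--
-*--*--
-------
-------
-------
t=18: -------
-------
-------
--**---
-*--*--
-*v-*--
-------
-------
-------
t=19: -------
-------
-------
--**---
-*--*--
-<*-*--
-------
-------
-------
t=20: -------
-------
-------
--**---
-*--*--
--*-*--
-v-----
-------
-------
t=21: -------
-------
-------
--**---
-*--*--
--*-*--
<*-----
-------
-------
t=22: -------
-------
-------
--**---
-*--*--
^-*-*--
**-----
-------
-------
t=23: -------
-------
-------
--**---
-*--*--
*>*-*--
**-----
-------
-------
t=24: -------
-------
-------
--**---
-*--*--
***-*--
*v-----
-------
-------
t=25: -------
-------
-------
--**---
-*--*--
***-*--
*->----
-------
-------
t=26: -------
-------
-------
--**---
-*--*--
***-*--
*-*----
--v----
-------
t=27: -------
-------
-------
--**---
-*--*--
***-*--
*-*----
-<*----
-------
t=28: -------
-------
-------
--**---
-*--*--
***-*--
*^*----
-**----
-------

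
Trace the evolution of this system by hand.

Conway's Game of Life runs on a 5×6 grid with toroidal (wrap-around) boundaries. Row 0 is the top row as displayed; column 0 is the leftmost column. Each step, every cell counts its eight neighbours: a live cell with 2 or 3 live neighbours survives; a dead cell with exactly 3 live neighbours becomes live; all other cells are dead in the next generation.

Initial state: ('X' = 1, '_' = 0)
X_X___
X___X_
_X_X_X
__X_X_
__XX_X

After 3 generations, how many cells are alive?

4

t=0: X_X___
X___X_
_X_X_X
__X_X_
__XX_X
t=1: X_X_X_
X_XXX_
XXXX_X
XX___X
__X_XX
t=2: X_X___
______
______
______
__X_X_
t=3: _X_X__
______
______
______
_X_X__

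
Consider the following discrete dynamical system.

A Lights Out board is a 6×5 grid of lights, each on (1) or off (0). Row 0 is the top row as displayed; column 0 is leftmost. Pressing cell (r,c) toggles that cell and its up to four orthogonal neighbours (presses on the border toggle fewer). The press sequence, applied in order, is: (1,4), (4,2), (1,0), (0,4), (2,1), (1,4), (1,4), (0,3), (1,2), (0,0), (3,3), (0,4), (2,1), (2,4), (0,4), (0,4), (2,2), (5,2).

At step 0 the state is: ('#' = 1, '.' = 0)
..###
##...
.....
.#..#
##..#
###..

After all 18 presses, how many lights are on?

step 0: ..###
##...
.....
.#..#
##..#
###..
step 1: ..##.
##.##
....#
.#..#
##..#
###..
step 2: ..##.
##.##
....#
.##.#
#.###
##...
step 3: #.##.
...##
#...#
.##.#
#.###
##...
step 4: #.#.#
...#.
#...#
.##.#
#.###
##...
step 5: #.#.#
.#.#.
.##.#
..#.#
#.###
##...
step 6: #.#..
.#..#
.##..
..#.#
#.###
##...
step 7: #.#.#
.#.#.
.##.#
..#.#
#.###
##...
step 8: #..#.
.#...
.##.#
..#.#
#.###
##...
step 9: #.##.
..##.
.#..#
..#.#
#.###
##...
step 10: .###.
#.##.
.#..#
..#.#
#.###
##...
step 11: .###.
#.##.
.#.##
...#.
#.#.#
##...
step 12: .##.#
#.###
.#.##
...#.
#.#.#
##...
step 13: .##.#
#####
#.###
.#.#.
#.#.#
##...
step 14: .##.#
####.
#.#..
.#.##
#.#.#
##...
step 15: .###.
#####
#.#..
.#.##
#.#.#
##...
step 16: .##.#
####.
#.#..
.#.##
#.#.#
##...
step 17: .##.#
##.#.
##.#.
.####
#.#.#
##...
step 18: .##.#
##.#.
##.#.
.####
#...#
#.##.

18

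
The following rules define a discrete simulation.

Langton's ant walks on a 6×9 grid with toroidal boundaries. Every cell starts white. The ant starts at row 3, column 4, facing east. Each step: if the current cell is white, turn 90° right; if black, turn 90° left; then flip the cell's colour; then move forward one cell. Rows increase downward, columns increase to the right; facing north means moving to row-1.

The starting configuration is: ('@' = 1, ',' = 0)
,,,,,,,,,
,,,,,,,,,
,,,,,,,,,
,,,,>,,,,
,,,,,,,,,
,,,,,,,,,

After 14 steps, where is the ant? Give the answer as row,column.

0) ,,,,,,,,,
,,,,,,,,,
,,,,,,,,,
,,,,>,,,,
,,,,,,,,,
,,,,,,,,,
1) ,,,,,,,,,
,,,,,,,,,
,,,,,,,,,
,,,,@,,,,
,,,,v,,,,
,,,,,,,,,
2) ,,,,,,,,,
,,,,,,,,,
,,,,,,,,,
,,,,@,,,,
,,,<@,,,,
,,,,,,,,,
3) ,,,,,,,,,
,,,,,,,,,
,,,,,,,,,
,,,^@,,,,
,,,@@,,,,
,,,,,,,,,
4) ,,,,,,,,,
,,,,,,,,,
,,,,,,,,,
,,,@>,,,,
,,,@@,,,,
,,,,,,,,,
5) ,,,,,,,,,
,,,,,,,,,
,,,,^,,,,
,,,@,,,,,
,,,@@,,,,
,,,,,,,,,
6) ,,,,,,,,,
,,,,,,,,,
,,,,@>,,,
,,,@,,,,,
,,,@@,,,,
,,,,,,,,,
7) ,,,,,,,,,
,,,,,,,,,
,,,,@@,,,
,,,@,v,,,
,,,@@,,,,
,,,,,,,,,
8) ,,,,,,,,,
,,,,,,,,,
,,,,@@,,,
,,,@<@,,,
,,,@@,,,,
,,,,,,,,,
9) ,,,,,,,,,
,,,,,,,,,
,,,,^@,,,
,,,@@@,,,
,,,@@,,,,
,,,,,,,,,
10) ,,,,,,,,,
,,,,,,,,,
,,,<,@,,,
,,,@@@,,,
,,,@@,,,,
,,,,,,,,,
11) ,,,,,,,,,
,,,^,,,,,
,,,@,@,,,
,,,@@@,,,
,,,@@,,,,
,,,,,,,,,
12) ,,,,,,,,,
,,,@>,,,,
,,,@,@,,,
,,,@@@,,,
,,,@@,,,,
,,,,,,,,,
13) ,,,,,,,,,
,,,@@,,,,
,,,@v@,,,
,,,@@@,,,
,,,@@,,,,
,,,,,,,,,
14) ,,,,,,,,,
,,,@@,,,,
,,,<@@,,,
,,,@@@,,,
,,,@@,,,,
,,,,,,,,,

2,3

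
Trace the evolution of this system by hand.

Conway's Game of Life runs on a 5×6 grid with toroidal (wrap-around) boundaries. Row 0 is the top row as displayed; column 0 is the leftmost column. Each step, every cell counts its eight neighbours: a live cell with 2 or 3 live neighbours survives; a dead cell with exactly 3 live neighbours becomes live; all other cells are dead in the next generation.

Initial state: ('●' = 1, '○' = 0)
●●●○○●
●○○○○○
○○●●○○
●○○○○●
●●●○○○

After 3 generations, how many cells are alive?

4

step 0: ●●●○○●
●○○○○○
○○●●○○
●○○○○●
●●●○○○
step 1: ○○●○○●
●○○●○●
●●○○○●
●○○●○●
○○●○○○
step 2: ●●●●●●
○○●○○○
○●●○○○
○○●○●●
●●●●●●
step 3: ○○○○○○
○○○○●●
○●●○○○
○○○○○○
○○○○○○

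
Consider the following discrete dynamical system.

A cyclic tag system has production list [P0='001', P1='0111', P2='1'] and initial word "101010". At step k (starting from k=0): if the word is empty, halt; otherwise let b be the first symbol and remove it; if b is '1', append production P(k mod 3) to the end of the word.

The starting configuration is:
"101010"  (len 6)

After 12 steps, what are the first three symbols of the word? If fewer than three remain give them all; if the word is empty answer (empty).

gen 0: "101010"  (len 6)
gen 1: "01010001"  (len 8)
gen 2: "1010001"  (len 7)
gen 3: "0100011"  (len 7)
gen 4: "100011"  (len 6)
gen 5: "000110111"  (len 9)
gen 6: "00110111"  (len 8)
gen 7: "0110111"  (len 7)
gen 8: "110111"  (len 6)
gen 9: "101111"  (len 6)
gen 10: "01111001"  (len 8)
gen 11: "1111001"  (len 7)
gen 12: "1110011"  (len 7)

111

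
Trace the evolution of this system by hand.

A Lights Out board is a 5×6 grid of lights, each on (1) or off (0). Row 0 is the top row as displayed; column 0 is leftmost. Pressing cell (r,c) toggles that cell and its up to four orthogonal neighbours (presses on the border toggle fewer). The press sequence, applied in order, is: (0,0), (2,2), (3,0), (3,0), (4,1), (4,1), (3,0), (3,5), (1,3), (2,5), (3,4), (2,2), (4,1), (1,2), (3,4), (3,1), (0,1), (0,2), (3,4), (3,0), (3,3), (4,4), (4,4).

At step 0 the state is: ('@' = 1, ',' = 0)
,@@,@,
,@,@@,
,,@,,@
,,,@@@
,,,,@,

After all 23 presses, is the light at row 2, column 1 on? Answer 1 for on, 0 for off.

1

t=0: ,@@,@,
,@,@@,
,,@,,@
,,,@@@
,,,,@,
t=1: @,@,@,
@@,@@,
,,@,,@
,,,@@@
,,,,@,
t=2: @,@,@,
@@@@@,
,@,@,@
,,@@@@
,,,,@,
t=3: @,@,@,
@@@@@,
@@,@,@
@@@@@@
@,,,@,
t=4: @,@,@,
@@@@@,
,@,@,@
,,@@@@
,,,,@,
t=5: @,@,@,
@@@@@,
,@,@,@
,@@@@@
@@@,@,
t=6: @,@,@,
@@@@@,
,@,@,@
,,@@@@
,,,,@,
t=7: @,@,@,
@@@@@,
@@,@,@
@@@@@@
@,,,@,
t=8: @,@,@,
@@@@@,
@@,@,,
@@@@,,
@,,,@@
t=9: @,@@@,
@@,,,,
@@,,,,
@@@@,,
@,,,@@
t=10: @,@@@,
@@,,,@
@@,,@@
@@@@,@
@,,,@@
t=11: @,@@@,
@@,,,@
@@,,,@
@@@,@,
@,,,,@
t=12: @,@@@,
@@@,,@
@,@@,@
@@,,@,
@,,,,@
t=13: @,@@@,
@@@,,@
@,@@,@
@,,,@,
,@@,,@
t=14: @,,@@,
@,,@,@
@,,@,@
@,,,@,
,@@,,@
t=15: @,,@@,
@,,@,@
@,,@@@
@,,@,@
,@@,@@
t=16: @,,@@,
@,,@,@
@@,@@@
,@@@,@
,,@,@@
t=17: ,@@@@,
@@,@,@
@@,@@@
,@@@,@
,,@,@@
t=18: ,,,,@,
@@@@,@
@@,@@@
,@@@,@
,,@,@@
t=19: ,,,,@,
@@@@,@
@@,@,@
,@@,@,
,,@,,@
t=20: ,,,,@,
@@@@,@
,@,@,@
@,@,@,
@,@,,@
t=21: ,,,,@,
@@@@,@
,@,,,@
@,,@,,
@,@@,@
t=22: ,,,,@,
@@@@,@
,@,,,@
@,,@@,
@,@,@,
t=23: ,,,,@,
@@@@,@
,@,,,@
@,,@,,
@,@@,@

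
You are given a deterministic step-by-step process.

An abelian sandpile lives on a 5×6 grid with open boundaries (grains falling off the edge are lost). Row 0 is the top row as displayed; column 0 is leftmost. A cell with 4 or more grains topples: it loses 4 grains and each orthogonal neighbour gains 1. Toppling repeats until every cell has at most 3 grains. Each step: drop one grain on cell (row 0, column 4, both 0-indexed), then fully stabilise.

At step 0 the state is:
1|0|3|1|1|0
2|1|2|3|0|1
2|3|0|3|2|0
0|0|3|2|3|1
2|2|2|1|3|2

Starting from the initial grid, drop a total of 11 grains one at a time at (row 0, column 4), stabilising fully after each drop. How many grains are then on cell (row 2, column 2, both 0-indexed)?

3

step 0: 1|0|3|1|1|0
2|1|2|3|0|1
2|3|0|3|2|0
0|0|3|2|3|1
2|2|2|1|3|2
step 1: 1|0|3|1|2|0
2|1|2|3|0|1
2|3|0|3|2|0
0|0|3|2|3|1
2|2|2|1|3|2
step 2: 1|0|3|1|3|0
2|1|2|3|0|1
2|3|0|3|2|0
0|0|3|2|3|1
2|2|2|1|3|2
step 3: 1|0|3|2|0|1
2|1|2|3|1|1
2|3|0|3|2|0
0|0|3|2|3|1
2|2|2|1|3|2
step 4: 1|0|3|2|1|1
2|1|2|3|1|1
2|3|0|3|2|0
0|0|3|2|3|1
2|2|2|1|3|2
step 5: 1|0|3|2|2|1
2|1|2|3|1|1
2|3|0|3|2|0
0|0|3|2|3|1
2|2|2|1|3|2
step 6: 1|0|3|2|3|1
2|1|2|3|1|1
2|3|0|3|2|0
0|0|3|2|3|1
2|2|2|1|3|2
step 7: 1|0|3|3|0|2
2|1|2|3|2|1
2|3|0|3|2|0
0|0|3|2|3|1
2|2|2|1|3|2
step 8: 1|0|3|3|1|2
2|1|2|3|2|1
2|3|0|3|2|0
0|0|3|2|3|1
2|2|2|1|3|2
step 9: 1|0|3|3|2|2
2|1|2|3|2|1
2|3|0|3|2|0
0|0|3|2|3|1
2|2|2|1|3|2
step 10: 1|0|3|3|3|2
2|1|2|3|2|1
2|3|0|3|2|0
0|0|3|2|3|1
2|2|2|1|3|2
step 11: 1|1|1|2|2|3
2|2|0|3|1|2
2|3|3|2|1|1
0|1|0|1|2|2
2|2|3|3|0|3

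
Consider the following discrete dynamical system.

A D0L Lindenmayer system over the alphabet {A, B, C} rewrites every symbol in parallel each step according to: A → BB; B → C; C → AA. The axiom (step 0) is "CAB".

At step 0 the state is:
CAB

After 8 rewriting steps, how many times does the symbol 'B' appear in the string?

64

gen 0: CAB
gen 1: AABBC
gen 2: BBBBCCAA
gen 3: CCCCAAAABBBB
gen 4: AAAAAAAABBBBBBBBCCCC
gen 5: BBBBBBBBBBBBBBBBCCCCCCCCAAAAAAAA
gen 6: CCCCCCCCCCCCCCCCAAAAAAAAAAAAAAAABBBBBBBBBBBBBBBB
gen 7: AAAAAAAAAAAAAAAAAAAAAAAAAAAAAAAABBBBBBBBBBBBBBBBBBBBBBBBBBBBBBBBCCCCCCCCCCCCCCCC
gen 8: BBBBBBBBBBBBBBBBBBBBBBBBBBBBBBBBBBBBBBBBBBBBBBBBBBBBBBBBBB…CCCCCCCCCCCCCCCCCCCCCCCCCCAAAAAAAAAAAAAAAAAAAAAAAAAAAAAAAA  (len 128)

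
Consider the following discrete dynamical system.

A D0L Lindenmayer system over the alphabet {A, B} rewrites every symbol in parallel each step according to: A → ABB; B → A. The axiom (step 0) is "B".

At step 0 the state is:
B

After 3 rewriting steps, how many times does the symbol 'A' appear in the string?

[0] B
[1] A
[2] ABB
[3] ABBAA

3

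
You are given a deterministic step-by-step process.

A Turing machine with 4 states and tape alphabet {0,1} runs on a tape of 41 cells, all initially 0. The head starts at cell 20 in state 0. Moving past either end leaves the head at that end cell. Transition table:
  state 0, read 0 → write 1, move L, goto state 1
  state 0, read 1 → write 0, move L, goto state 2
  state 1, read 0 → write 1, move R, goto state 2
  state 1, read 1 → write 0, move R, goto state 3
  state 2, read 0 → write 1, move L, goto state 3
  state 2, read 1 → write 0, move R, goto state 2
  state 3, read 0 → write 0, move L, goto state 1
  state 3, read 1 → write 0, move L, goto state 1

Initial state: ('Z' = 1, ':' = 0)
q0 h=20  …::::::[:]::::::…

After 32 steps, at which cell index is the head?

12

0) q0 h=20  …::::::[:]::::::…
1) q1 h=19  …::::::[:]Z:::::…
2) q2 h=20  …:::::Z[Z]::::::…
3) q2 h=21  …::::Z:[:]::::::…
4) q3 h=20  …:::::Z[:]Z:::::…
5) q1 h=19  …::::::[Z]:Z::::…
6) q3 h=20  …::::::[:]Z:::::…
7) q1 h=19  …::::::[:]:Z::::…
8) q2 h=20  …:::::Z[:]Z:::::…
9) q3 h=19  …::::::[Z]ZZ::::…
10) q1 h=18  …::::::[:]:ZZ:::…
11) q2 h=19  …:::::Z[:]ZZ::::…
12) q3 h=18  …::::::[Z]ZZZ:::…
13) q1 h=17  …::::::[:]:ZZZ::…
14) q2 h=18  …:::::Z[:]ZZZ:::…
15) q3 h=17  …::::::[Z]ZZZZ::…
16) q1 h=16  …::::::[:]:ZZZZ:…
17) q2 h=17  …:::::Z[:]ZZZZ::…
18) q3 h=16  …::::::[Z]ZZZZZ:…
19) q1 h=15  …::::::[:]:ZZZZZ…
20) q2 h=16  …:::::Z[:]ZZZZZ:…
21) q3 h=15  …::::::[Z]ZZZZZZ…
22) q1 h=14  …::::::[:]:ZZZZZ…
23) q2 h=15  …:::::Z[:]ZZZZZZ…
24) q3 h=14  …::::::[Z]ZZZZZZ…
25) q1 h=13  …::::::[:]:ZZZZZ…
26) q2 h=14  …:::::Z[:]ZZZZZZ…
27) q3 h=13  …::::::[Z]ZZZZZZ…
28) q1 h=12  …::::::[:]:ZZZZZ…
29) q2 h=13  …:::::Z[:]ZZZZZZ…
30) q3 h=12  …::::::[Z]ZZZZZZ…
31) q1 h=11  …::::::[:]:ZZZZZ…
32) q2 h=12  …:::::Z[:]ZZZZZZ…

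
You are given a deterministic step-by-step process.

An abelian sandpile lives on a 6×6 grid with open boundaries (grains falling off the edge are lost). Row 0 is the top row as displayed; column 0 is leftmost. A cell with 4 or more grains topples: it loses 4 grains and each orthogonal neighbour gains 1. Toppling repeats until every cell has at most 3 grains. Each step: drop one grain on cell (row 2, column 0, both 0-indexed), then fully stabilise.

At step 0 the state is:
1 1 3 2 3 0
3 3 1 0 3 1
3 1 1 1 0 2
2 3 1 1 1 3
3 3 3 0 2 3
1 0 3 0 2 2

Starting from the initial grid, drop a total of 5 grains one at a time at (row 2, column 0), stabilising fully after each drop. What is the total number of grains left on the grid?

61

step 0: 1 1 3 2 3 0
3 3 1 0 3 1
3 1 1 1 0 2
2 3 1 1 1 3
3 3 3 0 2 3
1 0 3 0 2 2
step 1: 2 2 3 2 3 0
1 0 2 0 3 1
1 3 1 1 0 2
3 3 1 1 1 3
3 3 3 0 2 3
1 0 3 0 2 2
step 2: 2 2 3 2 3 0
1 0 2 0 3 1
2 3 1 1 0 2
3 3 1 1 1 3
3 3 3 0 2 3
1 0 3 0 2 2
step 3: 2 2 3 2 3 0
1 0 2 0 3 1
3 3 1 1 0 2
3 3 1 1 1 3
3 3 3 0 2 3
1 0 3 0 2 2
step 4: 2 2 3 2 3 0
2 1 2 0 3 1
2 1 2 1 0 2
2 2 3 1 1 3
1 2 1 1 2 3
2 2 0 1 2 2
step 5: 2 2 3 2 3 0
2 1 2 0 3 1
3 1 2 1 0 2
2 2 3 1 1 3
1 2 1 1 2 3
2 2 0 1 2 2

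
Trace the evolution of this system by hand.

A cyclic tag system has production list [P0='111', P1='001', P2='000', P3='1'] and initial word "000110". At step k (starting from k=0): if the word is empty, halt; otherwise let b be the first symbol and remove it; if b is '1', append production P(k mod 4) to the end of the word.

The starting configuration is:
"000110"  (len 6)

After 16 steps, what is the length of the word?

11

[0] "000110"  (len 6)
[1] "00110"  (len 5)
[2] "0110"  (len 4)
[3] "110"  (len 3)
[4] "101"  (len 3)
[5] "01111"  (len 5)
[6] "1111"  (len 4)
[7] "111000"  (len 6)
[8] "110001"  (len 6)
[9] "10001111"  (len 8)
[10] "0001111001"  (len 10)
[11] "001111001"  (len 9)
[12] "01111001"  (len 8)
[13] "1111001"  (len 7)
[14] "111001001"  (len 9)
[15] "11001001000"  (len 11)
[16] "10010010001"  (len 11)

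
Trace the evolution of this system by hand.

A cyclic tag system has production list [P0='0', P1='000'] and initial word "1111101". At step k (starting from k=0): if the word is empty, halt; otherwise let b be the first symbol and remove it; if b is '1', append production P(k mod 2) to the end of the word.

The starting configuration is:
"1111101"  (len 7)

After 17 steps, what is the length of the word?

[0] "1111101"  (len 7)
[1] "1111010"  (len 7)
[2] "111010000"  (len 9)
[3] "110100000"  (len 9)
[4] "10100000000"  (len 11)
[5] "01000000000"  (len 11)
[6] "1000000000"  (len 10)
[7] "0000000000"  (len 10)
[8] "000000000"  (len 9)
[9] "00000000"  (len 8)
[10] "0000000"  (len 7)
[11] "000000"  (len 6)
[12] "00000"  (len 5)
[13] "0000"  (len 4)
[14] "000"  (len 3)
[15] "00"  (len 2)
[16] "0"  (len 1)
[17] (halted — word empty)

0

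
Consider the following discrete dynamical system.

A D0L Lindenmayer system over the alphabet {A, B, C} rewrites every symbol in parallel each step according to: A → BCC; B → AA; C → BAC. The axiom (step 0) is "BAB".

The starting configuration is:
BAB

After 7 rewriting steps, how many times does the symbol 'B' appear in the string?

808

t=0: BAB
t=1: AABCCAA
t=2: BCCBCCAABACBACBCCBCC
t=3: AABACBACAABACBACBCCBCCAABCCBACAABCCBACAABACBACAABACBAC
t=4: BCCBCCAABCCBACAABCCBACBCCBCCAABCCBACAABCCBACAABACBACAABACB…BACBACAABCCBACBCCBCCAABCCBACAABCCBACBCCBCCAABCCBACAABCCBAC  (len 148)
t=5: AABACBACAABACBACBCCBCCAABACBACAABCCBACBCCBCCAABACBACAABCCB…BACBACAABACBACBCCBCCAABACBACAABCCBACBCCBCCAABACBACAABCCBAC  (len 404)
t=6: BCCBCCAABCCBACAABCCBACBCCBCCAABCCBACAABCCBACAABACBACAABACB…BACBACAABACBACBCCBCCAABCCBACAABCCBACBCCBCCAABACBACAABCCBAC  (len 1104)
t=7: AABACBACAABACBACBCCBCCAABACBACAABCCBACBCCBCCAABACBACAABCCB…BACBACAABACBACBCCBCCAABCCBACAABCCBACBCCBCCAABACBACAABCCBAC  (len 3016)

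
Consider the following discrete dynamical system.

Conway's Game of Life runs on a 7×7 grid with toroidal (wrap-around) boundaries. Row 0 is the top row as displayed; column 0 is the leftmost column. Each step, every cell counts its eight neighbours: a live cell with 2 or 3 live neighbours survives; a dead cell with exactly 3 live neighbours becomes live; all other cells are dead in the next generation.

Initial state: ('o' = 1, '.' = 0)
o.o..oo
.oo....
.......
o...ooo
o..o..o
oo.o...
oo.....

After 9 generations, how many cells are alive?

k=0  o.o..oo
.oo....
.......
o...ooo
o..o..o
oo.o...
oo.....
k=1  ..o...o
ooo...o
oo...oo
o...oo.
..oo...
.......
.......
k=2  ..o...o
..o....
..o.o..
o.oooo.
...oo..
.......
.......
k=3  .......
.oo....
..o.oo.
.oo..o.
..o..o.
.......
.......
k=4  .......
.ooo...
....oo.
.oo..oo
.oo....
.......
.......
k=5  ..o....
..ooo..
o...ooo
ooooooo
ooo....
.......
.......
k=6  ..o....
.oo.o.o
.......
.......
....oo.
.o.....
.......
k=7  .ooo...
.ooo...
.......
.......
.......
.......
.......
k=8  .o.o...
.o.o...
..o....
.......
.......
.......
..o....
k=9  .o.o...
.o.o...
..o....
.......
.......
.......
..o....

6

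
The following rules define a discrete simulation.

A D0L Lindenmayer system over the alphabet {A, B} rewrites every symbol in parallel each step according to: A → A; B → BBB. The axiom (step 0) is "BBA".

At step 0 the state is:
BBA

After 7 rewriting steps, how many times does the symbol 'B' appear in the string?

step 0: BBA
step 1: BBBBBBA
step 2: BBBBBBBBBBBBBBBBBBA
step 3: BBBBBBBBBBBBBBBBBBBBBBBBBBBBBBBBBBBBBBBBBBBBBBBBBBBBBBA
step 4: BBBBBBBBBBBBBBBBBBBBBBBBBBBBBBBBBBBBBBBBBBBBBBBBBBBBBBBBBB…BBBBBBBBBBBBBBBBBBBBBBBBBBBBBBBBBBBBBBBBBBBBBBBBBBBBBBBBBA  (len 163)
step 5: BBBBBBBBBBBBBBBBBBBBBBBBBBBBBBBBBBBBBBBBBBBBBBBBBBBBBBBBBB…BBBBBBBBBBBBBBBBBBBBBBBBBBBBBBBBBBBBBBBBBBBBBBBBBBBBBBBBBA  (len 487)
step 6: BBBBBBBBBBBBBBBBBBBBBBBBBBBBBBBBBBBBBBBBBBBBBBBBBBBBBBBBBB…BBBBBBBBBBBBBBBBBBBBBBBBBBBBBBBBBBBBBBBBBBBBBBBBBBBBBBBBBA  (len 1459)
step 7: BBBBBBBBBBBBBBBBBBBBBBBBBBBBBBBBBBBBBBBBBBBBBBBBBBBBBBBBBB…BBBBBBBBBBBBBBBBBBBBBBBBBBBBBBBBBBBBBBBBBBBBBBBBBBBBBBBBBA  (len 4375)

4374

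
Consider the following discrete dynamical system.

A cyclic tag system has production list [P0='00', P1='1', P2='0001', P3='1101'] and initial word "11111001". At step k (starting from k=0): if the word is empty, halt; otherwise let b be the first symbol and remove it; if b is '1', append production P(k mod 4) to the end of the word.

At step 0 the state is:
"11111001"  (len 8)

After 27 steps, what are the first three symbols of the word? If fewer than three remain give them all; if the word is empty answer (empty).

010

gen 0: "11111001"  (len 8)
gen 1: "111100100"  (len 9)
gen 2: "111001001"  (len 9)
gen 3: "110010010001"  (len 12)
gen 4: "100100100011101"  (len 15)
gen 5: "0010010001110100"  (len 16)
gen 6: "010010001110100"  (len 15)
gen 7: "10010001110100"  (len 14)
gen 8: "00100011101001101"  (len 17)
gen 9: "0100011101001101"  (len 16)
gen 10: "100011101001101"  (len 15)
gen 11: "000111010011010001"  (len 18)
gen 12: "00111010011010001"  (len 17)
gen 13: "0111010011010001"  (len 16)
gen 14: "111010011010001"  (len 15)
gen 15: "110100110100010001"  (len 18)
gen 16: "101001101000100011101"  (len 21)
gen 17: "0100110100010001110100"  (len 22)
gen 18: "100110100010001110100"  (len 21)
gen 19: "001101000100011101000001"  (len 24)
gen 20: "01101000100011101000001"  (len 23)
gen 21: "1101000100011101000001"  (len 22)
gen 22: "1010001000111010000011"  (len 22)
gen 23: "0100010001110100000110001"  (len 25)
gen 24: "100010001110100000110001"  (len 24)
gen 25: "0001000111010000011000100"  (len 25)
gen 26: "001000111010000011000100"  (len 24)
gen 27: "01000111010000011000100"  (len 23)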